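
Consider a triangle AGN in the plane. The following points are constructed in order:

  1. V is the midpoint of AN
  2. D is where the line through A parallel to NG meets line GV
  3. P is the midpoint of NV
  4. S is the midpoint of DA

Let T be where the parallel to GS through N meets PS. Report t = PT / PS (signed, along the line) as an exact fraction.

Work in coordinates with A = (0, 0), G = (1, 0), N = (0, 1).
1. V is the midpoint of AN ⇒ V = (0, 1/2)
2. D is where the line through A parallel to NG meets line GV ⇒ D = (-1, 1)
3. P is the midpoint of NV ⇒ P = (0, 3/4)
4. S is the midpoint of DA ⇒ S = (-1/2, 1/2)
through N parallel to GS: direction (-3/2, 1/2); meets PS at T = (3/10, 9/10)
T = P + t·(S−P) with t = -3/5

t = -3/5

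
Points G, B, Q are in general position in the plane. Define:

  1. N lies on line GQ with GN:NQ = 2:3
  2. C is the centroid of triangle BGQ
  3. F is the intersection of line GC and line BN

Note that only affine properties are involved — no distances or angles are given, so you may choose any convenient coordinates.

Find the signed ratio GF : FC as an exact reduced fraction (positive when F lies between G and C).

GF:FC = 6

Choose coordinates G = (0, 0), B = (1, 0), Q = (0, 1).
1. N lies on line GQ with GN:NQ = 2:3 ⇒ N = (0, 2/5)
2. C is the centroid of triangle BGQ ⇒ C = (1/3, 1/3)
3. F is the intersection of line GC and line BN ⇒ F = (2/7, 2/7)
F = G + t·(C−G) with t = 6/7, so GF:FC = t:(1−t) = 6/7:1/7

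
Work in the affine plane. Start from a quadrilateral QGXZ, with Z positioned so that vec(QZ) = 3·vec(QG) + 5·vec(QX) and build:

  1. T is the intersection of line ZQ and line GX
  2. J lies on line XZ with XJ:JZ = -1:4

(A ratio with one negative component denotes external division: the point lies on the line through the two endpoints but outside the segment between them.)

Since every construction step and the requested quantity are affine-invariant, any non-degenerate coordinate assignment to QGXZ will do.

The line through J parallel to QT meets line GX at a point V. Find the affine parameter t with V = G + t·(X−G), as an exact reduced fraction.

t = 9/8

Assign Q = (0, 0), G = (1, 0), X = (0, 1), Z = (3, 5) — the answer is frame-independent, so this choice is without loss of generality.
1. T is the intersection of line ZQ and line GX ⇒ T = (3/8, 5/8)
2. J lies on line XZ with XJ:JZ = -1:4 ⇒ J = (-1, -1/3)
through J parallel to QT: direction (3/8, 5/8); meets GX at V = (-1/8, 9/8)
V = G + t·(X−G) with t = 9/8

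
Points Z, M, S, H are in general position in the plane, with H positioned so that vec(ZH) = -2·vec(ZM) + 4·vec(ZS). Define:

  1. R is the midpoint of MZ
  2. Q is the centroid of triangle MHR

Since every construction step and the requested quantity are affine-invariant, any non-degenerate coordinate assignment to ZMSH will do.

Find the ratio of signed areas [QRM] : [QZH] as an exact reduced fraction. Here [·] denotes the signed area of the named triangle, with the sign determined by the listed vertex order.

[QRM]:[QZH] = -1/3

Set Z = (0, 0), M = (1, 0), S = (0, 1), H = (-2, 4); any affine frame gives the same invariant.
1. R is the midpoint of MZ ⇒ R = (1/2, 0)
2. Q is the centroid of triangle MHR ⇒ Q = (-1/6, 4/3)
2·[QRM] = 2/3, 2·[QZH] = -2
[QRM]:[QZH] = 2/3:-2 = -1/3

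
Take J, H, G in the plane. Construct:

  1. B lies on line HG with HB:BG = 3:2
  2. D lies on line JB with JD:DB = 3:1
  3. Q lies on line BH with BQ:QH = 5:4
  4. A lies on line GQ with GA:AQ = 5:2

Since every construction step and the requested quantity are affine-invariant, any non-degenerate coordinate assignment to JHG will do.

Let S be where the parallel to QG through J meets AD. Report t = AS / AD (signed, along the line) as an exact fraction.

t = 4

Choose coordinates J = (0, 0), H = (1, 0), G = (0, 1).
1. B lies on line HG with HB:BG = 3:2 ⇒ B = (2/5, 3/5)
2. D lies on line JB with JD:DB = 3:1 ⇒ D = (3/10, 9/20)
3. Q lies on line BH with BQ:QH = 5:4 ⇒ Q = (11/15, 4/15)
4. A lies on line GQ with GA:AQ = 5:2 ⇒ A = (11/21, 10/21)
through J parallel to QG: direction (-11/15, 11/15); meets AD at S = (-13/35, 13/35)
S = A + t·(D−A) with t = 4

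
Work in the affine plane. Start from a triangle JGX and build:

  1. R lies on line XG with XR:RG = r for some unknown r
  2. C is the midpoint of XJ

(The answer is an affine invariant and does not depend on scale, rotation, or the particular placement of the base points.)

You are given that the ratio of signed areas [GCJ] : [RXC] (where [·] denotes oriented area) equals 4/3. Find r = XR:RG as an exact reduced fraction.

Assign J = (0, 0), G = (1, 0), X = (0, 1) — the answer is frame-independent, so this choice is without loss of generality.
1. With XR:RG = r, write λ = r/(r+1) so R = X + λ·(G−X); R is affine-linear in λ
2. C is the midpoint of XJ ⇒ C = (0, 1/2)
Every point depending on R is an affine combination of R and λ-independent points, so each such coordinate is linear in λ; the λ² term in each signed area is a multiple of (G−X)×(G−X) = 0, so 2·[GCJ] and 2·[RXC] are each linear in λ. Evaluating at λ=0 and λ=1:
  2·[GCJ] = 1/2,   2·[RXC] = 1/2·λ
So [GCJ]:[RXC] = (1/2) / (1/2·λ). Setting this equal to 4/3:
  1/2 = 4/3·(1/2·λ)  ⇒  λ = 3/4
Then r = λ/(1−λ) = (3/4)/(1/4) = 3. Check: with r = 3, R = (3/4, 1/4) and [GCJ]:[RXC] = 4/3 as required.

r = 3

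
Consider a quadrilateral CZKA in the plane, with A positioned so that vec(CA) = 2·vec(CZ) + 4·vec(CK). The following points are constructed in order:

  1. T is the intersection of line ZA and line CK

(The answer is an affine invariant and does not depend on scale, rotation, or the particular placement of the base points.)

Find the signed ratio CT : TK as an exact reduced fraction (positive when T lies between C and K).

CT:TK = -4/5

Work in coordinates with C = (0, 0), Z = (1, 0), K = (0, 1), A = (2, 4).
1. T is the intersection of line ZA and line CK ⇒ T = (0, -4)
T = C + t·(K−C) with t = -4, so CT:TK = t:(1−t) = -4:5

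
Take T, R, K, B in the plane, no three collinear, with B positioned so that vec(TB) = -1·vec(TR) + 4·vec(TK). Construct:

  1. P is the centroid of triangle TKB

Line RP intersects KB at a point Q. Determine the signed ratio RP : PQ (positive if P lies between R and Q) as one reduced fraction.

RP:PQ = -7

Choose coordinates T = (0, 0), R = (1, 0), K = (0, 1), B = (-1, 4).
1. P is the centroid of triangle TKB ⇒ P = (-1/3, 5/3)
line RP meets KB at Q = (-1/7, 10/7)
P = R + t·(Q−R) with t = 7/6, so RP:PQ = 7/6:-1/6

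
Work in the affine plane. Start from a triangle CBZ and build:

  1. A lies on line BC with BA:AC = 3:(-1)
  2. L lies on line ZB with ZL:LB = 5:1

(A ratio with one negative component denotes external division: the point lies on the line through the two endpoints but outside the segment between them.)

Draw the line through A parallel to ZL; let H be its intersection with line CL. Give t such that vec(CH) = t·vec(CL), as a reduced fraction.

t = -1/2

Choose coordinates C = (0, 0), B = (1, 0), Z = (0, 1).
1. A lies on line BC with BA:AC = 3:(-1) ⇒ A = (-1/2, 0)
2. L lies on line ZB with ZL:LB = 5:1 ⇒ L = (5/6, 1/6)
through A parallel to ZL: direction (5/6, -5/6); meets CL at H = (-5/12, -1/12)
H = C + t·(L−C) with t = -1/2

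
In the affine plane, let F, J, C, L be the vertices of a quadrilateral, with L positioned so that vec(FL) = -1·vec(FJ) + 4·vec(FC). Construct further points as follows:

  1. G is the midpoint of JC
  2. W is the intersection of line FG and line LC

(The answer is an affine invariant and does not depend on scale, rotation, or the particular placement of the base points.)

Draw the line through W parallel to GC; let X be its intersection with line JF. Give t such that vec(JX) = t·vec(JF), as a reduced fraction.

Choose coordinates F = (0, 0), J = (1, 0), C = (0, 1), L = (-1, 4).
1. G is the midpoint of JC ⇒ G = (1/2, 1/2)
2. W is the intersection of line FG and line LC ⇒ W = (1/4, 1/4)
through W parallel to GC: direction (-1/2, 1/2); meets JF at X = (1/2, 0)
X = J + t·(F−J) with t = 1/2

t = 1/2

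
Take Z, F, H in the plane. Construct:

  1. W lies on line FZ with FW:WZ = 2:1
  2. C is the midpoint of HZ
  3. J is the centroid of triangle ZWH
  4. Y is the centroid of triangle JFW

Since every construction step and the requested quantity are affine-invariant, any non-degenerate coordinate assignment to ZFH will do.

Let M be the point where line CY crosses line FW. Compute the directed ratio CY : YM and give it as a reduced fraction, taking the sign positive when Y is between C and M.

Work in coordinates with Z = (0, 0), F = (1, 0), H = (0, 1).
1. W lies on line FZ with FW:WZ = 2:1 ⇒ W = (1/3, 0)
2. C is the midpoint of HZ ⇒ C = (0, 1/2)
3. J is the centroid of triangle ZWH ⇒ J = (1/9, 1/3)
4. Y is the centroid of triangle JFW ⇒ Y = (13/27, 1/9)
line CY meets FW at M = (13/21, 0)
Y = C + t·(M−C) with t = 7/9, so CY:YM = 7/9:2/9

CY:YM = 7/2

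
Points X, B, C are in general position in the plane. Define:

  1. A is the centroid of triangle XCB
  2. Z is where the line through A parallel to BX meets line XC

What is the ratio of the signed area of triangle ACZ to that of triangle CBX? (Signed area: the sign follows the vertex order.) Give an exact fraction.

Set X = (0, 0), B = (1, 0), C = (0, 1); any affine frame gives the same invariant.
1. A is the centroid of triangle XCB ⇒ A = (1/3, 1/3)
2. Z is where the line through A parallel to BX meets line XC ⇒ Z = (0, 1/3)
2·[ACZ] = 2/9, 2·[CBX] = -1
[ACZ]:[CBX] = 2/9:-1 = -2/9

[ACZ]:[CBX] = -2/9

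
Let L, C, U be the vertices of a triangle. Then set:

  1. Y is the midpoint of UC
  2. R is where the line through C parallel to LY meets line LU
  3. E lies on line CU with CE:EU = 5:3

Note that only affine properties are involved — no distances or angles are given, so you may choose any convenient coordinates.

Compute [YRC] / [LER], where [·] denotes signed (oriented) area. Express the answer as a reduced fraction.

Set L = (0, 0), C = (1, 0), U = (0, 1); any affine frame gives the same invariant.
1. Y is the midpoint of UC ⇒ Y = (1/2, 1/2)
2. R is where the line through C parallel to LY meets line LU ⇒ R = (0, -1)
3. E lies on line CU with CE:EU = 5:3 ⇒ E = (3/8, 5/8)
2·[YRC] = 1, 2·[LER] = -3/8
[YRC]:[LER] = 1:-3/8 = -8/3

[YRC]:[LER] = -8/3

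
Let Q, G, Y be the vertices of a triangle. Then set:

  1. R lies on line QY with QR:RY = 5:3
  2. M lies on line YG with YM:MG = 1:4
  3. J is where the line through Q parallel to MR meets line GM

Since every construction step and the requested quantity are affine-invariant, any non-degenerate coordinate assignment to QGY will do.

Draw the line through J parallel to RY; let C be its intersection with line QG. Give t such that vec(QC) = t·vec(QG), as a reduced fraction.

t = 8/15

Set Q = (0, 0), G = (1, 0), Y = (0, 1); any affine frame gives the same invariant.
1. R lies on line QY with QR:RY = 5:3 ⇒ R = (0, 5/8)
2. M lies on line YG with YM:MG = 1:4 ⇒ M = (1/5, 4/5)
3. J is where the line through Q parallel to MR meets line GM ⇒ J = (8/15, 7/15)
through J parallel to RY: direction (0, 3/8); meets QG at C = (8/15, 0)
C = Q + t·(G−Q) with t = 8/15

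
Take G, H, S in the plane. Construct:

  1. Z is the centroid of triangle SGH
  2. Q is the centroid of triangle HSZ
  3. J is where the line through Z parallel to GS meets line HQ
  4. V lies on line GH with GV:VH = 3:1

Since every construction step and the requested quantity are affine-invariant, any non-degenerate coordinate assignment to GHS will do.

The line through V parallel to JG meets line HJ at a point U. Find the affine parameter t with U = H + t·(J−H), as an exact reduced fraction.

t = 1/4

Choose coordinates G = (0, 0), H = (1, 0), S = (0, 1).
1. Z is the centroid of triangle SGH ⇒ Z = (1/3, 1/3)
2. Q is the centroid of triangle HSZ ⇒ Q = (4/9, 4/9)
3. J is where the line through Z parallel to GS meets line HQ ⇒ J = (1/3, 8/15)
4. V lies on line GH with GV:VH = 3:1 ⇒ V = (3/4, 0)
through V parallel to JG: direction (-1/3, -8/15); meets HJ at U = (5/6, 2/15)
U = H + t·(J−H) with t = 1/4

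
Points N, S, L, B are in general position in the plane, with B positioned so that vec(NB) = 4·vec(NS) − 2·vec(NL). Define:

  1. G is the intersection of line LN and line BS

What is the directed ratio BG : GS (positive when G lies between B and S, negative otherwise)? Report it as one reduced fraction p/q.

Set N = (0, 0), S = (1, 0), L = (0, 1), B = (4, -2); any affine frame gives the same invariant.
1. G is the intersection of line LN and line BS ⇒ G = (0, 2/3)
G = B + t·(S−B) with t = 4/3, so BG:GS = t:(1−t) = 4/3:-1/3

BG:GS = -4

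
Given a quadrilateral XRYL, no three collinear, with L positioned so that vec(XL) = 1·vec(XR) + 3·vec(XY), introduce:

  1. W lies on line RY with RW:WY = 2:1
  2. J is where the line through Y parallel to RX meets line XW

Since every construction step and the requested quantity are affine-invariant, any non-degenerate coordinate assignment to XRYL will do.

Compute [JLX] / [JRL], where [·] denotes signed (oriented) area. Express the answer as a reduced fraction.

[JLX]:[JRL] = 1/3

Set X = (0, 0), R = (1, 0), Y = (0, 1), L = (1, 3); any affine frame gives the same invariant.
1. W lies on line RY with RW:WY = 2:1 ⇒ W = (1/3, 2/3)
2. J is where the line through Y parallel to RX meets line XW ⇒ J = (1/2, 1)
2·[JLX] = 1/2, 2·[JRL] = 3/2
[JLX]:[JRL] = 1/2:3/2 = 1/3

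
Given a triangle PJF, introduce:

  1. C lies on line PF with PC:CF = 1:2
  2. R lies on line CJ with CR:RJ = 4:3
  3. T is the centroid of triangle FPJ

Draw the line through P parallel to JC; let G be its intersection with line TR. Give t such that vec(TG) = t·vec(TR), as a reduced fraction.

t = 4

Choose coordinates P = (0, 0), J = (1, 0), F = (0, 1).
1. C lies on line PF with PC:CF = 1:2 ⇒ C = (0, 1/3)
2. R lies on line CJ with CR:RJ = 4:3 ⇒ R = (4/7, 1/7)
3. T is the centroid of triangle FPJ ⇒ T = (1/3, 1/3)
through P parallel to JC: direction (-1, 1/3); meets TR at G = (9/7, -3/7)
G = T + t·(R−T) with t = 4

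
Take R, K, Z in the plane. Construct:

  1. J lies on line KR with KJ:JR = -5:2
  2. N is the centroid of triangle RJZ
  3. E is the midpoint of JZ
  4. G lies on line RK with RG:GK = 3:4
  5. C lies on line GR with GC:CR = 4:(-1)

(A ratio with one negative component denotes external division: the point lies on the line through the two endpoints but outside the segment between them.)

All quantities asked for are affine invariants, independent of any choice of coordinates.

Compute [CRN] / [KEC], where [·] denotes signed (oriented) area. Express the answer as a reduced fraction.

[CRN]:[KEC] = 1/12

Work in coordinates with R = (0, 0), K = (1, 0), Z = (0, 1).
1. J lies on line KR with KJ:JR = -5:2 ⇒ J = (-2/3, 0)
2. N is the centroid of triangle RJZ ⇒ N = (-2/9, 1/3)
3. E is the midpoint of JZ ⇒ E = (-1/3, 1/2)
4. G lies on line RK with RG:GK = 3:4 ⇒ G = (3/7, 0)
5. C lies on line GR with GC:CR = 4:(-1) ⇒ C = (-1/7, 0)
2·[CRN] = 1/21, 2·[KEC] = 4/7
[CRN]:[KEC] = 1/21:4/7 = 1/12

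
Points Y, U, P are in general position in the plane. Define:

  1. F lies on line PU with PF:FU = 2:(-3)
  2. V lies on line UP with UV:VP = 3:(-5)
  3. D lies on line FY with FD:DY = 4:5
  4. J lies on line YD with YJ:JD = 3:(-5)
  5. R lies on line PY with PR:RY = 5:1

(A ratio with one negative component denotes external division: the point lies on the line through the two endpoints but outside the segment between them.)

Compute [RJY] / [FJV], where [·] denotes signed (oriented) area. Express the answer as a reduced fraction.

Work in coordinates with Y = (0, 0), U = (1, 0), P = (0, 1).
1. F lies on line PU with PF:FU = 2:(-3) ⇒ F = (-2, 3)
2. V lies on line UP with UV:VP = 3:(-5) ⇒ V = (5/2, -3/2)
3. D lies on line FY with FD:DY = 4:5 ⇒ D = (-10/9, 5/3)
4. J lies on line YD with YJ:JD = 3:(-5) ⇒ J = (5/3, -5/2)
5. R lies on line PY with PR:RY = 5:1 ⇒ R = (0, 1/6)
2·[RJY] = -5/18, 2·[FJV] = 33/4
[RJY]:[FJV] = -5/18:33/4 = -10/297

[RJY]:[FJV] = -10/297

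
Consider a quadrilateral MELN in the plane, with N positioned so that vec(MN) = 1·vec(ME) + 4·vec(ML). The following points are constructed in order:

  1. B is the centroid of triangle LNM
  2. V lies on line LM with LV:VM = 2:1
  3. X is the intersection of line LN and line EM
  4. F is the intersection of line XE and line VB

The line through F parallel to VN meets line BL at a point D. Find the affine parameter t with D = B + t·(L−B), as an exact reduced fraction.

Set M = (0, 0), E = (1, 0), L = (0, 1), N = (1, 4); any affine frame gives the same invariant.
1. B is the centroid of triangle LNM ⇒ B = (1/3, 5/3)
2. V lies on line LM with LV:VM = 2:1 ⇒ V = (0, 1/3)
3. X is the intersection of line LN and line EM ⇒ X = (-1/3, 0)
4. F is the intersection of line XE and line VB ⇒ F = (-1/12, 0)
through F parallel to VN: direction (1, 11/3); meets BL at D = (5/12, 11/6)
D = B + t·(L−B) with t = -1/4

t = -1/4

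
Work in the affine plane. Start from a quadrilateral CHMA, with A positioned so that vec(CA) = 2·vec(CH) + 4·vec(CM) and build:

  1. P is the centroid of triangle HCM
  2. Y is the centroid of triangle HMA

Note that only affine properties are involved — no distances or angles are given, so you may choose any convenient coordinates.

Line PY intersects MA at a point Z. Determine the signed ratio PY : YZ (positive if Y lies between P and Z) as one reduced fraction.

PY:YZ = 2/5

Work in coordinates with C = (0, 0), H = (1, 0), M = (0, 1), A = (2, 4).
1. P is the centroid of triangle HCM ⇒ P = (1/3, 1/3)
2. Y is the centroid of triangle HMA ⇒ Y = (1, 5/3)
line PY meets MA at Z = (8/3, 5)
Y = P + t·(Z−P) with t = 2/7, so PY:YZ = 2/7:5/7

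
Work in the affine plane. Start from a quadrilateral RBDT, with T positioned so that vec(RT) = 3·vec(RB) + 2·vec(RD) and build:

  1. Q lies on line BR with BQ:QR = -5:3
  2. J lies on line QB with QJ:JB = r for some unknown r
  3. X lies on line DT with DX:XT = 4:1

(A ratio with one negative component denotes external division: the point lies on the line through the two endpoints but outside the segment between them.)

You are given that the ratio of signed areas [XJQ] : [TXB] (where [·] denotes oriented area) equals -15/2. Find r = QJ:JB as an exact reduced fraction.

Choose coordinates R = (0, 0), B = (1, 0), D = (0, 1), T = (3, 2).
1. Q lies on line BR with BQ:QR = -5:3 ⇒ Q = (-3/2, 0)
2. With QJ:JB = r, write λ = r/(r+1) so J = Q + λ·(B−Q); J is affine-linear in λ
3. X lies on line DT with DX:XT = 4:1 ⇒ X = (12/5, 9/5)
Every point depending on J is an affine combination of J and λ-independent points, so each such coordinate is linear in λ; the λ² term in each signed area is a multiple of (B−Q)×(B−Q) = 0, so 2·[XJQ] and 2·[TXB] are each linear in λ. Evaluating at λ=0 and λ=1:
  2·[XJQ] = -9/2·λ,   2·[TXB] = 4/5
So [XJQ]:[TXB] = (-9/2·λ) / (4/5). Setting this equal to -15/2:
  -9/2·λ = -15/2·(4/5)  ⇒  λ = 4/3
Then r = λ/(1−λ) = (4/3)/(-1/3) = -4. Check: with r = -4, J = (11/6, 0) and [XJQ]:[TXB] = -15/2 as required.

r = -4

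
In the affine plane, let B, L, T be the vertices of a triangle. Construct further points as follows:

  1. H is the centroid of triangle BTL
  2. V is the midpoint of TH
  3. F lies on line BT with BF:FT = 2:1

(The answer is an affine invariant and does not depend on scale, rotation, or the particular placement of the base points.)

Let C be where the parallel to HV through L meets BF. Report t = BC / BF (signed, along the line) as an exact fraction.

t = 3

Choose coordinates B = (0, 0), L = (1, 0), T = (0, 1).
1. H is the centroid of triangle BTL ⇒ H = (1/3, 1/3)
2. V is the midpoint of TH ⇒ V = (1/6, 2/3)
3. F lies on line BT with BF:FT = 2:1 ⇒ F = (0, 2/3)
through L parallel to HV: direction (-1/6, 1/3); meets BF at C = (0, 2)
C = B + t·(F−B) with t = 3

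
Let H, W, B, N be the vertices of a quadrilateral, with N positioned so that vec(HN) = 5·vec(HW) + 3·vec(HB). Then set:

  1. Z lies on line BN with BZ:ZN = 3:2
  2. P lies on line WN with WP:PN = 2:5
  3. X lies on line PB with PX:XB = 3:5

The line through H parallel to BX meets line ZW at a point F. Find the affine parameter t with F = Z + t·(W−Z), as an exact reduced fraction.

t = 36/35

Set H = (0, 0), W = (1, 0), B = (0, 1), N = (5, 3); any affine frame gives the same invariant.
1. Z lies on line BN with BZ:ZN = 3:2 ⇒ Z = (3, 11/5)
2. P lies on line WN with WP:PN = 2:5 ⇒ P = (15/7, 6/7)
3. X lies on line PB with PX:XB = 3:5 ⇒ X = (75/56, 51/56)
through H parallel to BX: direction (75/56, -5/56); meets ZW at F = (33/35, -11/175)
F = Z + t·(W−Z) with t = 36/35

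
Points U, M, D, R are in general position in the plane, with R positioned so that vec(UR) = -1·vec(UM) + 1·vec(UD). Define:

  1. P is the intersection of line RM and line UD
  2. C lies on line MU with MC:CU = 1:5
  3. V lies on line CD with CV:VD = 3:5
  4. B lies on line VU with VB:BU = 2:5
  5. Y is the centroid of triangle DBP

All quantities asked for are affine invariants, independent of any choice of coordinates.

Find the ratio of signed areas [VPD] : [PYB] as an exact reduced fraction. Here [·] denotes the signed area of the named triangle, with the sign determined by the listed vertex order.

Assign U = (0, 0), M = (1, 0), D = (0, 1), R = (-1, 1) — the answer is frame-independent, so this choice is without loss of generality.
1. P is the intersection of line RM and line UD ⇒ P = (0, 1/2)
2. C lies on line MU with MC:CU = 1:5 ⇒ C = (5/6, 0)
3. V lies on line CD with CV:VD = 3:5 ⇒ V = (25/48, 3/8)
4. B lies on line VU with VB:BU = 2:5 ⇒ B = (125/336, 15/56)
5. Y is the centroid of triangle DBP ⇒ Y = (125/1008, 33/56)
2·[VPD] = -25/96, 2·[PYB] = -125/2016
[VPD]:[PYB] = -25/96:-125/2016 = 21/5

[VPD]:[PYB] = 21/5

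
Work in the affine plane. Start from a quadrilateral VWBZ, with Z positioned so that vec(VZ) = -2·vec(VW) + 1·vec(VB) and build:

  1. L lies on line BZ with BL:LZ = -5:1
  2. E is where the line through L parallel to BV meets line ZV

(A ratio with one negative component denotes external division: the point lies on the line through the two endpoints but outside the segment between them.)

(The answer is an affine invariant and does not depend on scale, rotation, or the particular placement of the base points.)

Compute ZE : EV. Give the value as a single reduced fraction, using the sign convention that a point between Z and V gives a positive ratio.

Assign V = (0, 0), W = (1, 0), B = (0, 1), Z = (-2, 1) — the answer is frame-independent, so this choice is without loss of generality.
1. L lies on line BZ with BL:LZ = -5:1 ⇒ L = (-5/2, 1)
2. E is where the line through L parallel to BV meets line ZV ⇒ E = (-5/2, 5/4)
E = Z + t·(V−Z) with t = -1/4, so ZE:EV = t:(1−t) = -1/4:5/4

ZE:EV = -1/5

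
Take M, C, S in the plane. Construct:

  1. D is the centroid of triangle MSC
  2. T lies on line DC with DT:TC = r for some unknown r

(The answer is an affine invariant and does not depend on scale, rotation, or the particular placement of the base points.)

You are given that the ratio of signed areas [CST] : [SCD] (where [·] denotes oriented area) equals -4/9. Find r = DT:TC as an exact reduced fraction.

r = 5/4

Choose coordinates M = (0, 0), C = (1, 0), S = (0, 1).
1. D is the centroid of triangle MSC ⇒ D = (1/3, 1/3)
2. With DT:TC = r, write λ = r/(r+1) so T = D + λ·(C−D); T is affine-linear in λ
Every point depending on T is an affine combination of T and λ-independent points, so each such coordinate is linear in λ; the λ² term in each signed area is a multiple of (C−D)×(C−D) = 0, so 2·[CST] and 2·[SCD] are each linear in λ. Evaluating at λ=0 and λ=1:
  2·[CST] = -1/3·λ + 1/3,   2·[SCD] = -1/3
So [CST]:[SCD] = (-1/3·λ + 1/3) / (-1/3). Setting this equal to -4/9:
  -1/3·λ + 1/3 = -4/9·(-1/3)  ⇒  λ = 5/9
Then r = λ/(1−λ) = (5/9)/(4/9) = 5/4. Check: with r = 5/4, T = (19/27, 4/27) and [CST]:[SCD] = -4/9 as required.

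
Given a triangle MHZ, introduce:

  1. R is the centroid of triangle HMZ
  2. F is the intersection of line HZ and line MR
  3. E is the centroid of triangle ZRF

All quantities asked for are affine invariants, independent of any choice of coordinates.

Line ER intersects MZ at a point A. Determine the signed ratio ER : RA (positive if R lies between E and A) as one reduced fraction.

ER:RA = -1/6

Assign M = (0, 0), H = (1, 0), Z = (0, 1) — the answer is frame-independent, so this choice is without loss of generality.
1. R is the centroid of triangle HMZ ⇒ R = (1/3, 1/3)
2. F is the intersection of line HZ and line MR ⇒ F = (1/2, 1/2)
3. E is the centroid of triangle ZRF ⇒ E = (5/18, 11/18)
line ER meets MZ at A = (0, 2)
R = E + t·(A−E) with t = -1/5, so ER:RA = -1/5:6/5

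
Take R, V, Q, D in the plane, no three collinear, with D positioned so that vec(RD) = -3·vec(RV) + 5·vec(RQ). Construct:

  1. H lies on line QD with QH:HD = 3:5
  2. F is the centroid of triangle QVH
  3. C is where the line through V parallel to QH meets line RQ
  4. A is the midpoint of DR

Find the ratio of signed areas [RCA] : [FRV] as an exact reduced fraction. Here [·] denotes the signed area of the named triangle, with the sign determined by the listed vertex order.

Work in coordinates with R = (0, 0), V = (1, 0), Q = (0, 1), D = (-3, 5).
1. H lies on line QD with QH:HD = 3:5 ⇒ H = (-9/8, 5/2)
2. F is the centroid of triangle QVH ⇒ F = (-1/24, 7/6)
3. C is where the line through V parallel to QH meets line RQ ⇒ C = (0, 4/3)
4. A is the midpoint of DR ⇒ A = (-3/2, 5/2)
2·[RCA] = 2, 2·[FRV] = 7/6
[RCA]:[FRV] = 2:7/6 = 12/7

[RCA]:[FRV] = 12/7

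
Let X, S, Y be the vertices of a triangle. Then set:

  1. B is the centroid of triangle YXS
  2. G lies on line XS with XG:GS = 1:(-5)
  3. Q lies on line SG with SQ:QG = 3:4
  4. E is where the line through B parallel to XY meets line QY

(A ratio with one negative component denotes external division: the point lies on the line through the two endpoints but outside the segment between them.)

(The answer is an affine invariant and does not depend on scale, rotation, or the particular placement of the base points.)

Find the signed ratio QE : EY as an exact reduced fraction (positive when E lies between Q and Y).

QE:EY = 11/28

Assign X = (0, 0), S = (1, 0), Y = (0, 1) — the answer is frame-independent, so this choice is without loss of generality.
1. B is the centroid of triangle YXS ⇒ B = (1/3, 1/3)
2. G lies on line XS with XG:GS = 1:(-5) ⇒ G = (-1/4, 0)
3. Q lies on line SG with SQ:QG = 3:4 ⇒ Q = (13/28, 0)
4. E is where the line through B parallel to XY meets line QY ⇒ E = (1/3, 11/39)
E = Q + t·(Y−Q) with t = 11/39, so QE:EY = t:(1−t) = 11/39:28/39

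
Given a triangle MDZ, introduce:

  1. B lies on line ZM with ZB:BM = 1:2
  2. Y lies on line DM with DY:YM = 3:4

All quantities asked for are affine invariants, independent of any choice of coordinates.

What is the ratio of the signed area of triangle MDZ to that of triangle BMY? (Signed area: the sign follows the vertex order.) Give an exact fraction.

[MDZ]:[BMY] = 21/8

Set M = (0, 0), D = (1, 0), Z = (0, 1); any affine frame gives the same invariant.
1. B lies on line ZM with ZB:BM = 1:2 ⇒ B = (0, 2/3)
2. Y lies on line DM with DY:YM = 3:4 ⇒ Y = (4/7, 0)
2·[MDZ] = 1, 2·[BMY] = 8/21
[MDZ]:[BMY] = 1:8/21 = 21/8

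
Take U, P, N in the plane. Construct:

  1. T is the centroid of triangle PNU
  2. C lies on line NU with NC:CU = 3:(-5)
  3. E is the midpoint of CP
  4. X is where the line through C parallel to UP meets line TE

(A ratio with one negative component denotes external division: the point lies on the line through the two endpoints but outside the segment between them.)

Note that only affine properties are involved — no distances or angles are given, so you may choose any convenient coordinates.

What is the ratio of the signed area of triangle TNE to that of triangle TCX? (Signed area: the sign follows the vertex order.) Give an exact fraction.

[TNE]:[TCX] = 55/208

Work in coordinates with U = (0, 0), P = (1, 0), N = (0, 1).
1. T is the centroid of triangle PNU ⇒ T = (1/3, 1/3)
2. C lies on line NU with NC:CU = 3:(-5) ⇒ C = (0, 5/2)
3. E is the midpoint of CP ⇒ E = (1/2, 5/4)
4. X is where the line through C parallel to UP meets line TE ⇒ X = (8/11, 5/2)
2·[TNE] = -5/12, 2·[TCX] = -52/33
[TNE]:[TCX] = -5/12:-52/33 = 55/208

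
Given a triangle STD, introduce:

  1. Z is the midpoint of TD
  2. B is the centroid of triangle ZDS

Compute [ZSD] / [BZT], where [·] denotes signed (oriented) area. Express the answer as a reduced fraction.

Choose coordinates S = (0, 0), T = (1, 0), D = (0, 1).
1. Z is the midpoint of TD ⇒ Z = (1/2, 1/2)
2. B is the centroid of triangle ZDS ⇒ B = (1/6, 1/2)
2·[ZSD] = -1/2, 2·[BZT] = -1/6
[ZSD]:[BZT] = -1/2:-1/6 = 3

[ZSD]:[BZT] = 3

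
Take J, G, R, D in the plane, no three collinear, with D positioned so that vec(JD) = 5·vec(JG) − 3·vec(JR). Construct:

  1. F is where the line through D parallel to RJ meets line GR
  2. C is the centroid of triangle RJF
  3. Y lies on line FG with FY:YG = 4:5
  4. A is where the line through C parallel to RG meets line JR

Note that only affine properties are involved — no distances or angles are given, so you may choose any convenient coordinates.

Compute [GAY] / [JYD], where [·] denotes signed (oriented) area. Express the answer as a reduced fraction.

[GAY]:[JYD] = 20/39

Assign J = (0, 0), G = (1, 0), R = (0, 1), D = (5, -3) — the answer is frame-independent, so this choice is without loss of generality.
1. F is where the line through D parallel to RJ meets line GR ⇒ F = (5, -4)
2. C is the centroid of triangle RJF ⇒ C = (5/3, -1)
3. Y lies on line FG with FY:YG = 4:5 ⇒ Y = (29/9, -20/9)
4. A is where the line through C parallel to RG meets line JR ⇒ A = (0, 2/3)
2·[GAY] = 20/27, 2·[JYD] = 13/9
[GAY]:[JYD] = 20/27:13/9 = 20/39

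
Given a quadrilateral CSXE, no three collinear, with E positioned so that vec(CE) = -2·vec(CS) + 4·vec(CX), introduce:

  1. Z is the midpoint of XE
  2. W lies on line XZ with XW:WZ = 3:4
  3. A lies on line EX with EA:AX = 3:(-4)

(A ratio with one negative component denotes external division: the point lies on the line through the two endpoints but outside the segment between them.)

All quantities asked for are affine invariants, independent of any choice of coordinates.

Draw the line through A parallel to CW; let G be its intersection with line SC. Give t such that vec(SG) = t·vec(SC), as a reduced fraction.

Set C = (0, 0), S = (1, 0), X = (0, 1), E = (-2, 4); any affine frame gives the same invariant.
1. Z is the midpoint of XE ⇒ Z = (-1, 5/2)
2. W lies on line XZ with XW:WZ = 3:4 ⇒ W = (-3/7, 23/14)
3. A lies on line EX with EA:AX = 3:(-4) ⇒ A = (-8, 13)
through A parallel to CW: direction (-3/7, 23/14); meets SC at G = (-106/23, 0)
G = S + t·(C−S) with t = 129/23

t = 129/23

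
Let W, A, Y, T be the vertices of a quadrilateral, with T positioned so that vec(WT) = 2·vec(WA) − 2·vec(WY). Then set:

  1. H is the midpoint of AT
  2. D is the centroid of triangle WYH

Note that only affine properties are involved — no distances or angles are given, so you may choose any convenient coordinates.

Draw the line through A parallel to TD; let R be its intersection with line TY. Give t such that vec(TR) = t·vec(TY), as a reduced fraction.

t = 2

Set W = (0, 0), A = (1, 0), Y = (0, 1), T = (2, -2); any affine frame gives the same invariant.
1. H is the midpoint of AT ⇒ H = (3/2, -1)
2. D is the centroid of triangle WYH ⇒ D = (1/2, 0)
through A parallel to TD: direction (-3/2, 2); meets TY at R = (-2, 4)
R = T + t·(Y−T) with t = 2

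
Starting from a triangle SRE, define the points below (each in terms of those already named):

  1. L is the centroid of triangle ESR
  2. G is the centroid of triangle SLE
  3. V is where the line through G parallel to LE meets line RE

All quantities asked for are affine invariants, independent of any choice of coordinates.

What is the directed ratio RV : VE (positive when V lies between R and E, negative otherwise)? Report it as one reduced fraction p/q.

RV:VE = -4

Assign S = (0, 0), R = (1, 0), E = (0, 1) — the answer is frame-independent, so this choice is without loss of generality.
1. L is the centroid of triangle ESR ⇒ L = (1/3, 1/3)
2. G is the centroid of triangle SLE ⇒ G = (1/9, 4/9)
3. V is where the line through G parallel to LE meets line RE ⇒ V = (-1/3, 4/3)
V = R + t·(E−R) with t = 4/3, so RV:VE = t:(1−t) = 4/3:-1/3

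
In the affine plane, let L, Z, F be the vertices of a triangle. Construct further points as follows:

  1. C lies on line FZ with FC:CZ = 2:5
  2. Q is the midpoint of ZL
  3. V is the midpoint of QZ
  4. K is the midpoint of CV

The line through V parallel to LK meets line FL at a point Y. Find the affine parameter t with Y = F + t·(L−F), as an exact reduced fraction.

Choose coordinates L = (0, 0), Z = (1, 0), F = (0, 1).
1. C lies on line FZ with FC:CZ = 2:5 ⇒ C = (2/7, 5/7)
2. Q is the midpoint of ZL ⇒ Q = (1/2, 0)
3. V is the midpoint of QZ ⇒ V = (3/4, 0)
4. K is the midpoint of CV ⇒ K = (29/56, 5/14)
through V parallel to LK: direction (29/56, 5/14); meets FL at Y = (0, -15/29)
Y = F + t·(L−F) with t = 44/29

t = 44/29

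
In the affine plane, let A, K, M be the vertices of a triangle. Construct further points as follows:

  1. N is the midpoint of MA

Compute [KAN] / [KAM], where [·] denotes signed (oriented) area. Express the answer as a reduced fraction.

Assign A = (0, 0), K = (1, 0), M = (0, 1) — the answer is frame-independent, so this choice is without loss of generality.
1. N is the midpoint of MA ⇒ N = (0, 1/2)
2·[KAN] = -1/2, 2·[KAM] = -1
[KAN]:[KAM] = -1/2:-1 = 1/2

[KAN]:[KAM] = 1/2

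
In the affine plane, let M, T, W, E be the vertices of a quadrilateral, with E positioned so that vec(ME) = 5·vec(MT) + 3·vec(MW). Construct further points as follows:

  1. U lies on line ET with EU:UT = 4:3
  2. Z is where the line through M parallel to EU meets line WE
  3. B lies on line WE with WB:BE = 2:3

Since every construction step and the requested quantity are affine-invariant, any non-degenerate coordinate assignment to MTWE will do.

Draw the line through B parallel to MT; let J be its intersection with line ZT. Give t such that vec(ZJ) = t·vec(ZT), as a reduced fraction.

Choose coordinates M = (0, 0), T = (1, 0), W = (0, 1), E = (5, 3).
1. U lies on line ET with EU:UT = 4:3 ⇒ U = (19/7, 9/7)
2. Z is where the line through M parallel to EU meets line WE ⇒ Z = (20/7, 15/7)
3. B lies on line WE with WB:BE = 2:3 ⇒ B = (2, 9/5)
through B parallel to MT: direction (1, 0); meets ZT at J = (64/25, 9/5)
J = Z + t·(T−Z) with t = 4/25

t = 4/25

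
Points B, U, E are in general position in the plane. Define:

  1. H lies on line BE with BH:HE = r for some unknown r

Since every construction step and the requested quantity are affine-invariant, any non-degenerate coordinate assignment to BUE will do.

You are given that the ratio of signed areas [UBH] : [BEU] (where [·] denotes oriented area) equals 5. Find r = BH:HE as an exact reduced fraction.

r = -5/4

Assign B = (0, 0), U = (1, 0), E = (0, 1) — the answer is frame-independent, so this choice is without loss of generality.
1. With BH:HE = r, write λ = r/(r+1) so H = B + λ·(E−B); H is affine-linear in λ
Every point depending on H is an affine combination of H and λ-independent points, so each such coordinate is linear in λ; the λ² term in each signed area is a multiple of (E−B)×(E−B) = 0, so 2·[UBH] and 2·[BEU] are each linear in λ. Evaluating at λ=0 and λ=1:
  2·[UBH] = −λ,   2·[BEU] = -1
So [UBH]:[BEU] = (−λ) / (-1). Setting this equal to 5:
  −λ = 5·(-1)  ⇒  λ = 5
Then r = λ/(1−λ) = (5)/(-4) = -5/4. Check: with r = -5/4, H = (0, 5) and [UBH]:[BEU] = 5 as required.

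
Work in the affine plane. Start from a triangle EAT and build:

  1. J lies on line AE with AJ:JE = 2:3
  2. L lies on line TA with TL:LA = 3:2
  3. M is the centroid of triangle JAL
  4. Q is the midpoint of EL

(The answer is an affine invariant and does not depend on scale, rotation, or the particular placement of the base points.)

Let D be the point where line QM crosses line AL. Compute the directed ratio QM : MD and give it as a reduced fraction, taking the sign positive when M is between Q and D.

Assign E = (0, 0), A = (1, 0), T = (0, 1) — the answer is frame-independent, so this choice is without loss of generality.
1. J lies on line AE with AJ:JE = 2:3 ⇒ J = (3/5, 0)
2. L lies on line TA with TL:LA = 3:2 ⇒ L = (3/5, 2/5)
3. M is the centroid of triangle JAL ⇒ M = (11/15, 2/15)
4. Q is the midpoint of EL ⇒ Q = (3/10, 1/5)
line QM meets AL at D = (49/55, 6/55)
M = Q + t·(D−Q) with t = 11/15, so QM:MD = 11/15:4/15

QM:MD = 11/4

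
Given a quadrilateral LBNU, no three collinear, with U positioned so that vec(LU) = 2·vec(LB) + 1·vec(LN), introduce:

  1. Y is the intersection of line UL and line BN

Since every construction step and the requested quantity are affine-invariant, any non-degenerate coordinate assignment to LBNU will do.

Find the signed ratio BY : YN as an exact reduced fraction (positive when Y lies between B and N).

Set L = (0, 0), B = (1, 0), N = (0, 1), U = (2, 1); any affine frame gives the same invariant.
1. Y is the intersection of line UL and line BN ⇒ Y = (2/3, 1/3)
Y = B + t·(N−B) with t = 1/3, so BY:YN = t:(1−t) = 1/3:2/3

BY:YN = 1/2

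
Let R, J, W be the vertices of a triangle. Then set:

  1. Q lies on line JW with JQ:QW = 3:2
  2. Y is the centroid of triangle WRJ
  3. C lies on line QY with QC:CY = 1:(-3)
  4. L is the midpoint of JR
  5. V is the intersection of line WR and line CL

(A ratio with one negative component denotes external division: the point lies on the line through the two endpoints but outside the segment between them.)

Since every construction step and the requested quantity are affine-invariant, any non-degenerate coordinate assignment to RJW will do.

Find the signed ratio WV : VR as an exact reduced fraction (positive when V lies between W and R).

WV:VR = -9/11

Assign R = (0, 0), J = (1, 0), W = (0, 1) — the answer is frame-independent, so this choice is without loss of generality.
1. Q lies on line JW with JQ:QW = 3:2 ⇒ Q = (2/5, 3/5)
2. Y is the centroid of triangle WRJ ⇒ Y = (1/3, 1/3)
3. C lies on line QY with QC:CY = 1:(-3) ⇒ C = (13/30, 11/15)
4. L is the midpoint of JR ⇒ L = (1/2, 0)
5. V is the intersection of line WR and line CL ⇒ V = (0, 11/2)
V = W + t·(R−W) with t = -9/2, so WV:VR = t:(1−t) = -9/2:11/2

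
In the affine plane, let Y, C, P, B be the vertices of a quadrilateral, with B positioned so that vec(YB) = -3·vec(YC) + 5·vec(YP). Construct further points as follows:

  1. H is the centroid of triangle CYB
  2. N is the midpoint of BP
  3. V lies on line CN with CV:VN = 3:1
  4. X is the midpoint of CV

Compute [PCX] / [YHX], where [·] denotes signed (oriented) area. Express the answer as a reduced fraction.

[PCX]:[YHX] = -9/41

Set Y = (0, 0), C = (1, 0), P = (0, 1), B = (-3, 5); any affine frame gives the same invariant.
1. H is the centroid of triangle CYB ⇒ H = (-2/3, 5/3)
2. N is the midpoint of BP ⇒ N = (-3/2, 3)
3. V lies on line CN with CV:VN = 3:1 ⇒ V = (-7/8, 9/4)
4. X is the midpoint of CV ⇒ X = (1/16, 9/8)
2·[PCX] = 3/16, 2·[YHX] = -41/48
[PCX]:[YHX] = 3/16:-41/48 = -9/41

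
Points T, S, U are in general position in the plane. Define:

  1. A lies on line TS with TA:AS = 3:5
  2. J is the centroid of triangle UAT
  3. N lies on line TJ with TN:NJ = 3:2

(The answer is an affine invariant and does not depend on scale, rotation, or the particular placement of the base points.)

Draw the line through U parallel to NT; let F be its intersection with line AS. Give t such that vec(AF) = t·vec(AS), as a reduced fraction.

t = -6/5

Set T = (0, 0), S = (1, 0), U = (0, 1); any affine frame gives the same invariant.
1. A lies on line TS with TA:AS = 3:5 ⇒ A = (3/8, 0)
2. J is the centroid of triangle UAT ⇒ J = (1/8, 1/3)
3. N lies on line TJ with TN:NJ = 3:2 ⇒ N = (3/40, 1/5)
through U parallel to NT: direction (-3/40, -1/5); meets AS at F = (-3/8, 0)
F = A + t·(S−A) with t = -6/5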